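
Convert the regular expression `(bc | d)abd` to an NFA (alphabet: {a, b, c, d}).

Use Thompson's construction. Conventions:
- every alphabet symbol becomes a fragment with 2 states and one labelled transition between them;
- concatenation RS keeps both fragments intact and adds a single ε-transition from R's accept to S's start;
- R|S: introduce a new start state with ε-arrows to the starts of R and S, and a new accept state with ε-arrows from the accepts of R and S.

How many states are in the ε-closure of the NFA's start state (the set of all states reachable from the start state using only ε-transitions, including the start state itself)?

Compute the ε-closure size of each fragment's start state recursively; a symbol fragment's start has no outgoing ε-edge, so its closure is just itself (size 1).
  bc : same as the first factor's closure: C = 1
  bc | d : new start ε-reaches every alternative's start; none of them accept ε, so the new accept is not reached: C = 1 + 1 + 1 = 3
  (bc | d)abd : C equals the left operand's closure size = 3 (its accept is not ε-reachable, so the closure stops there)

3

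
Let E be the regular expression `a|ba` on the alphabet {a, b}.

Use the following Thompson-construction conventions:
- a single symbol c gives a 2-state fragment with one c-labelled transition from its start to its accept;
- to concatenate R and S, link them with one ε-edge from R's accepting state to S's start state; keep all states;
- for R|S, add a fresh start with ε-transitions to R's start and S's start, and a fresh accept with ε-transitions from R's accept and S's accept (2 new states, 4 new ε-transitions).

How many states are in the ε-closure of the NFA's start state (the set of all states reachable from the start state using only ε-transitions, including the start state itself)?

3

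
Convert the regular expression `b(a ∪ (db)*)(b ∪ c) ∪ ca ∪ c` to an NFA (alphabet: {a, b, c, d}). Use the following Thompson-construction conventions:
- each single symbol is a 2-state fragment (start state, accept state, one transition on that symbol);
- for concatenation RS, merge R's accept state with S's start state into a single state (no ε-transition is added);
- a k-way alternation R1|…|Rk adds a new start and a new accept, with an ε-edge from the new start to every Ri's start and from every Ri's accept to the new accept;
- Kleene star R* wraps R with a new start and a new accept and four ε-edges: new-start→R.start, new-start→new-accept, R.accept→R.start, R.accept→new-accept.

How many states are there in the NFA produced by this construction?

22

Bottom-up over the parse tree:
Each of the 9 symbol leaves contributes a 2-state fragment.
  db : 3 states
  (db)* : 5 states
  a ∪ (db)* : 9 states
  b ∪ c : 6 states
  b(a ∪ (db)*)(b ∪ c) : 15 states
  ca : 3 states
  b(a ∪ (db)*)(b ∪ c) ∪ ca ∪ c : 22 states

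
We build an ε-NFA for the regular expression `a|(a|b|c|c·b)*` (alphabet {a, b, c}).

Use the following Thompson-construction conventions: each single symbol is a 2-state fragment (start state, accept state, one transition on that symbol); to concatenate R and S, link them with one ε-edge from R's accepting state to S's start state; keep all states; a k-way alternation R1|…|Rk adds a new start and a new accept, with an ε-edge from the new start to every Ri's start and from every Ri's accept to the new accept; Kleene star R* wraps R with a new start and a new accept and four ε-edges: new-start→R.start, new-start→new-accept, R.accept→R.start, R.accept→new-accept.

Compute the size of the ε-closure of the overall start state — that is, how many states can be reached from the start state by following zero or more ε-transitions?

10

Let C(F) = |ε-closure(F.start)| within fragment F, and note whether F accepts ε. Symbol fragments have C = 1 and do not accept ε. Then:
  c·b → same as the first factor's closure: |closure| = 1
  a|b|c|c·b → new start ε-reaches every alternative's start; none of them accept ε, so the new accept is not reached: |closure| = 1 + 1 + 1 + 1 + 1 = 5
  (a|b|c|c·b)* → the star's fresh start ε-reaches both the body's start and the fresh accept: |closure| = 2 + 5 = 7
  a|(a|b|c|c·b)* → new start ε-reaches every alternative's start; at least one alternative accepts ε, so the union's new accept is reached too: |closure| = 1 + 1 + 7 + 1 = 10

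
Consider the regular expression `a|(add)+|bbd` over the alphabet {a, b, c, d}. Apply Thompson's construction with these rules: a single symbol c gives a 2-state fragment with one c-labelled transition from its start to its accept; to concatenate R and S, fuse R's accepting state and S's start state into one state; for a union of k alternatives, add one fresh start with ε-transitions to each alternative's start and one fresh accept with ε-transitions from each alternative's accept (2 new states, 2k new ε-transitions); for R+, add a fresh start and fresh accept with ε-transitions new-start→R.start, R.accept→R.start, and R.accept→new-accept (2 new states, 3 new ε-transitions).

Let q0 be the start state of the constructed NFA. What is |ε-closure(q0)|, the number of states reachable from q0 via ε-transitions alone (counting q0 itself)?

5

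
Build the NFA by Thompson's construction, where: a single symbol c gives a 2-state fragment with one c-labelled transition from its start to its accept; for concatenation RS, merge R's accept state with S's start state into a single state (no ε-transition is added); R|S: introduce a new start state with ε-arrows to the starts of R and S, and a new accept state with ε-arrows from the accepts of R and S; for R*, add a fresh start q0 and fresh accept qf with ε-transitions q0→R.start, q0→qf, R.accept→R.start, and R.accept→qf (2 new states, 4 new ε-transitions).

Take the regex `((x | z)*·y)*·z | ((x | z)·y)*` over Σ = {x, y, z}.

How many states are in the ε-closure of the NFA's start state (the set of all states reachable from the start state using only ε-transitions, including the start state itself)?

14

Work bottom-up. For each fragment F, track |ε-closure(F.start)| and whether F's accept lies in that closure (i.e. whether F accepts ε). A single-symbol fragment has closure size 1 and does not accept ε.
  x | z : |ε-closure| = 1 + 1 + 1 = 3 (the new accept is not ε-reachable since no branch accepts ε)
  (x | z)* : new start has ε-edges to the inner start and to the new accept, so |ε-closure| = 2 + 3 = 5
  (x | z)*·y : |ε-closure| = 5 + (1−1) = 5 (closure spills across the concat boundary because the left factor accepts ε)
  ((x | z)*·y)* : the star's fresh start ε-reaches both the body's start and the fresh accept: |ε-closure| = 2 + 5 = 7
  ((x | z)*·y)*·z : the left operand accepts ε, so the closure extends into the next operand (the shared merged state is already counted); |ε-closure| = 7 + (1−1) = 7
  x | z : new start ε-reaches every alternative's start; none of them accept ε, so the new accept is not reached: |ε-closure| = 1 + 1 + 1 = 3
  (x | z)·y : same as the first factor's closure: |ε-closure| = 3
  ((x | z)·y)* : |ε-closure| = 1 (new start) + 3 (body) + 1 (new accept) = 5
  ((x | z)*·y)*·z | ((x | z)·y)* : |ε-closure| = 1 (new start) + (7 + 5) + 1 (new accept, since some branch ε-reaches its own accept) = 14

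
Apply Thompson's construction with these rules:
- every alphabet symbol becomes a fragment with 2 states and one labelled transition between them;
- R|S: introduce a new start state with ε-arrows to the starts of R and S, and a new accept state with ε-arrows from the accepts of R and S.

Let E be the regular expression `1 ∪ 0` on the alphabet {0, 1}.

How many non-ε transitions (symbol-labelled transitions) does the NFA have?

2

Bottom-up over the parse tree:
Each of the 2 symbol leaves contributes exactly 1 symbol transition.
  1 ∪ 0 = 2 symbol transitions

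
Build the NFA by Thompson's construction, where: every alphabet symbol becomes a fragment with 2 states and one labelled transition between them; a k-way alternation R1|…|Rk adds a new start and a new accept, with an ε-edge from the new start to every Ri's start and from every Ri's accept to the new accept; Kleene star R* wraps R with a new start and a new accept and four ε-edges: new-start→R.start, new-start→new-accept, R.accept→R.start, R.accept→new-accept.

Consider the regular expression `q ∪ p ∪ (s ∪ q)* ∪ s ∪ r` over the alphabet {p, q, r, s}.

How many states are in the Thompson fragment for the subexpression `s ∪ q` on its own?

Fragment for `s ∪ q`:
Each of the 2 symbol leaves contributes a 2-state fragment.
  s ∪ q — 6 states

6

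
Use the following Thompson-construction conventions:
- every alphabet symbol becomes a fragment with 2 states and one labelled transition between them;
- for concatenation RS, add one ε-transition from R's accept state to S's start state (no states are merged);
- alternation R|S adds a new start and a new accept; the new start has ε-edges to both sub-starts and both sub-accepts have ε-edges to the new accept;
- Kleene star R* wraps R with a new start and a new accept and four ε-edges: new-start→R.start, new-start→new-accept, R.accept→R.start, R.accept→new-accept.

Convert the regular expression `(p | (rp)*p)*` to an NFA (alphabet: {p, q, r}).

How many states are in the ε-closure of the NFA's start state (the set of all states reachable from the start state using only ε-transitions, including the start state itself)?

8

Let C(F) = |ε-closure(F.start)| within fragment F, and note whether F accepts ε. Symbol fragments have C = 1 and do not accept ε. Then:
  rp — same as the first factor's closure: |closure| = 1
  (rp)* — the star's fresh start ε-reaches both the body's start and the fresh accept: |closure| = 2 + 1 = 3
  (rp)*p — the left operand accepts ε, so the closure extends into the next operand (via the concat ε-link); |closure| = 3 + 1 = 4
  p | (rp)*p — |closure| = 1 + 1 + 4 = 6 (the new accept is not ε-reachable since no branch accepts ε)
  (p | (rp)*p)* — |closure| = 1 (new start) + 6 (body) + 1 (new accept) = 8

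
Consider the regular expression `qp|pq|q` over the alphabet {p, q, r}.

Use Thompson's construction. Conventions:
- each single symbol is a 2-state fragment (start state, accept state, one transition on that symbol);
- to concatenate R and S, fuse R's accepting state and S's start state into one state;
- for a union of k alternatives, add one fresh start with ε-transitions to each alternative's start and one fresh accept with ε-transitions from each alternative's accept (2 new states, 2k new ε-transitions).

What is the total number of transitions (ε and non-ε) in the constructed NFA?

Recursing over subexpressions:
Each of the 5 symbol leaves contributes 1 transition (1 symbol, 0 ε).
  qp — 2 transitions (2 symbol, 0 ε)
  pq — 2 transitions (2 symbol, 0 ε)
  qp|pq|q — 11 transitions (5 symbol, 6 ε)

11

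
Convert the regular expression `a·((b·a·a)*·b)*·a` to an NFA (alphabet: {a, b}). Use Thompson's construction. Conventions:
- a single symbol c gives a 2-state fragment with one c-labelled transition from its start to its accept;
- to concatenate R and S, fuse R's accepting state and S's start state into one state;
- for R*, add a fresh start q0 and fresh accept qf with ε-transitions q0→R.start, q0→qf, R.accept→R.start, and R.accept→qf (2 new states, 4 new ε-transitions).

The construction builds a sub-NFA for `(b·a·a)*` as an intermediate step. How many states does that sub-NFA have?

6

Fragment for `(b·a·a)*`:
Each of the 3 symbol leaves contributes a 2-state fragment.
  b·a·a = 4 states
  (b·a·a)* = 6 states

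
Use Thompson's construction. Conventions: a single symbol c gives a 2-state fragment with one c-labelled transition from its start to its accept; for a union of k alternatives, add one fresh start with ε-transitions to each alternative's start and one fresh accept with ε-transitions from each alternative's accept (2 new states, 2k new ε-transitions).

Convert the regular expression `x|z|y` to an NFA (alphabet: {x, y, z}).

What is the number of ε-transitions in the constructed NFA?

By structural recursion:
Each of the 3 symbol leaves contributes 0 ε-transitions.
  x|z|y → 6 ε-transitions

6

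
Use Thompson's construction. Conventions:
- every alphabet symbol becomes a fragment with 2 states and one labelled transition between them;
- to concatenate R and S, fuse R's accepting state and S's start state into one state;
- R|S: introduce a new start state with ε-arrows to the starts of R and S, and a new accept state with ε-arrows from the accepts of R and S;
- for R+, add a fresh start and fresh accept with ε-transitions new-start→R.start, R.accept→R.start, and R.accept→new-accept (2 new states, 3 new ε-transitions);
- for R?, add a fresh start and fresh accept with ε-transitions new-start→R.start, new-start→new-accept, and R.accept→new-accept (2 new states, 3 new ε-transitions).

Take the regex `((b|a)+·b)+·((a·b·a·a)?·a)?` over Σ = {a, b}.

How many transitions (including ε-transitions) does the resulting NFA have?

24

By structural recursion:
Each of the 8 symbol leaves contributes 1 transition (1 symbol, 0 ε).
  b|a = 6 transitions (2 symbol, 4 ε)
  (b|a)+ = 9 transitions (2 symbol, 7 ε)
  (b|a)+·b = 10 transitions (3 symbol, 7 ε)
  ((b|a)+·b)+ = 13 transitions (3 symbol, 10 ε)
  a·b·a·a = 4 transitions (4 symbol, 0 ε)
  (a·b·a·a)? = 7 transitions (4 symbol, 3 ε)
  (a·b·a·a)?·a = 8 transitions (5 symbol, 3 ε)
  ((a·b·a·a)?·a)? = 11 transitions (5 symbol, 6 ε)
  ((b|a)+·b)+·((a·b·a·a)?·a)? = 24 transitions (8 symbol, 16 ε)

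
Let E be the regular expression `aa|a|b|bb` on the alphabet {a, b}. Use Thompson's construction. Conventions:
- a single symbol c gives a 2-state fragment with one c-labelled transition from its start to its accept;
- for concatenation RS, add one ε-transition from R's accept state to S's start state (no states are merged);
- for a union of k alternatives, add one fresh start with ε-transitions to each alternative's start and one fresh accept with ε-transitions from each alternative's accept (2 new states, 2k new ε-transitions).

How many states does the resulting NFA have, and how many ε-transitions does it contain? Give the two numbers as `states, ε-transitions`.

14, 10

Bottom-up over the parse tree:
Each of the 6 symbol leaves contributes 2 states and 0 ε-transitions.
  aa : 4 states, 1 ε-transition
  bb : 4 states, 1 ε-transition
  aa|a|b|bb : 14 states, 10 ε-transitions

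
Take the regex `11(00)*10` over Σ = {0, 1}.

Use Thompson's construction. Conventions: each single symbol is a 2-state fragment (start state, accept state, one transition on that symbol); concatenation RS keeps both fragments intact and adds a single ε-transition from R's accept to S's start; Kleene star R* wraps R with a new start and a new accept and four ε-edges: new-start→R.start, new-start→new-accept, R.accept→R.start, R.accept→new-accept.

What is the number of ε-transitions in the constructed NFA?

By structural recursion:
Each of the 6 symbol leaves contributes 0 ε-transitions.
  00 : 1 ε-transition
  (00)* : 5 ε-transitions
  11(00)*10 : 9 ε-transitions

9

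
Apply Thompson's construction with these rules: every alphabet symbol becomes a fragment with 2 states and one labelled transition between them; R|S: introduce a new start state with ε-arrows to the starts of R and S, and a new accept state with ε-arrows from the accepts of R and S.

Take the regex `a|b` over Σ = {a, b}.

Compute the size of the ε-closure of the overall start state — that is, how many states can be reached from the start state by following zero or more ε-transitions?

3

Compute the ε-closure size of each fragment's start state recursively; a symbol fragment's start has no outgoing ε-edge, so its closure is just itself (size 1).
  a|b : new start ε-reaches every alternative's start; none of them accept ε, so the new accept is not reached: C = 1 + 1 + 1 = 3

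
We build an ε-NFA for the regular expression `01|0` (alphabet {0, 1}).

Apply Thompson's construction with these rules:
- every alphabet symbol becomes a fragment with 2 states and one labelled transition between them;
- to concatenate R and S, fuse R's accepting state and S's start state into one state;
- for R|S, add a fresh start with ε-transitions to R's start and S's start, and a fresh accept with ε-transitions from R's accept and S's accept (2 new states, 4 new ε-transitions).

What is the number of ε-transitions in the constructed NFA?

4

Per subexpression:
Each of the 3 symbol leaves contributes 0 ε-transitions.
  01 — 0 ε-transitions
  01|0 — 4 ε-transitions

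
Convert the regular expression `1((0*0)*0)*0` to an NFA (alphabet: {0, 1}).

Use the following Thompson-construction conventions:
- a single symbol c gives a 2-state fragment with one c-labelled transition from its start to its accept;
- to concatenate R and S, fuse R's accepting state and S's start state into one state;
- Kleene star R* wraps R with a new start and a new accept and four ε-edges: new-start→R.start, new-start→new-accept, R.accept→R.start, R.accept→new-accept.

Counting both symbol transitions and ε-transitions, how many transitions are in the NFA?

17

Recursing over subexpressions:
Each of the 5 symbol leaves contributes 1 transition (1 symbol, 0 ε).
  0* : 5 transitions (1 symbol, 4 ε)
  0*0 : 6 transitions (2 symbol, 4 ε)
  (0*0)* : 10 transitions (2 symbol, 8 ε)
  (0*0)*0 : 11 transitions (3 symbol, 8 ε)
  ((0*0)*0)* : 15 transitions (3 symbol, 12 ε)
  1((0*0)*0)*0 : 17 transitions (5 symbol, 12 ε)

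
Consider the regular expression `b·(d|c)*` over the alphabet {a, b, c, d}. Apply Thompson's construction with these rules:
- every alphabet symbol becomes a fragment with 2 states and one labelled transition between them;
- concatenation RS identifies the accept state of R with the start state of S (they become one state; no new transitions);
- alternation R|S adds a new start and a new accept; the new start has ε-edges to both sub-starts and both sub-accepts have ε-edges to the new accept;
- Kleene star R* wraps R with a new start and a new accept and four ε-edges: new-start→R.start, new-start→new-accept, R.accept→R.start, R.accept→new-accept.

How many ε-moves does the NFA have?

8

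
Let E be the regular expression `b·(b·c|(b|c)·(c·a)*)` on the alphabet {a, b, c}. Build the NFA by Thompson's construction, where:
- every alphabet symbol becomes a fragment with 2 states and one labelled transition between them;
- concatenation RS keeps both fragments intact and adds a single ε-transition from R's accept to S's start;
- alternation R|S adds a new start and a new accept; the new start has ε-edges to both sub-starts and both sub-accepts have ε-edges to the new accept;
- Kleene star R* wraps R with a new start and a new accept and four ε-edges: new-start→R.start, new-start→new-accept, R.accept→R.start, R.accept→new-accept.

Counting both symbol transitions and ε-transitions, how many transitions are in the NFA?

23

Recursing over subexpressions:
Each of the 7 symbol leaves contributes 1 transition (1 symbol, 0 ε).
  b·c : 3 transitions (2 symbol, 1 ε)
  b|c : 6 transitions (2 symbol, 4 ε)
  c·a : 3 transitions (2 symbol, 1 ε)
  (c·a)* : 7 transitions (2 symbol, 5 ε)
  (b|c)·(c·a)* : 14 transitions (4 symbol, 10 ε)
  b·c|(b|c)·(c·a)* : 21 transitions (6 symbol, 15 ε)
  b·(b·c|(b|c)·(c·a)*) : 23 transitions (7 symbol, 16 ε)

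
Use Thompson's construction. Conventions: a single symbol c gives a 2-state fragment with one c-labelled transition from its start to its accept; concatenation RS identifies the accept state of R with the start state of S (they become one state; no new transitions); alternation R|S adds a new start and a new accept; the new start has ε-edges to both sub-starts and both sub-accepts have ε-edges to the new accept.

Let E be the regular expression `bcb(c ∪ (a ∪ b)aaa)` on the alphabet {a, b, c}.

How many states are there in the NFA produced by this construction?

16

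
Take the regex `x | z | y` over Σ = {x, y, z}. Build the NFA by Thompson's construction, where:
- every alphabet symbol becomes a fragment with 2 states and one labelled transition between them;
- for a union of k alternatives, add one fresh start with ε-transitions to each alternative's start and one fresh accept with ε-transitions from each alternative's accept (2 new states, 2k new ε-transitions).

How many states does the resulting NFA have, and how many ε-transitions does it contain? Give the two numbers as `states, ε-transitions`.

8, 6

Recursing over subexpressions:
Each of the 3 symbol leaves contributes 2 states and 0 ε-transitions.
  x | z | y = 8 states, 6 ε-transitions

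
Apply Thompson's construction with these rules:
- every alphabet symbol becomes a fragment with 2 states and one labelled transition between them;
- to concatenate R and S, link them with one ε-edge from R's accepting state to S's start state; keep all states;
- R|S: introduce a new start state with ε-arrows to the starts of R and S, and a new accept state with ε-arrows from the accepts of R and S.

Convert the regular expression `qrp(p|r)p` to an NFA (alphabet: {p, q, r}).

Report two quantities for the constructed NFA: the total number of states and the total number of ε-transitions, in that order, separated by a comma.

By structural recursion:
Each of the 6 symbol leaves contributes 2 states and 0 ε-transitions.
  p|r → 6 states, 4 ε-transitions
  qrp(p|r)p → 14 states, 8 ε-transitions

14, 8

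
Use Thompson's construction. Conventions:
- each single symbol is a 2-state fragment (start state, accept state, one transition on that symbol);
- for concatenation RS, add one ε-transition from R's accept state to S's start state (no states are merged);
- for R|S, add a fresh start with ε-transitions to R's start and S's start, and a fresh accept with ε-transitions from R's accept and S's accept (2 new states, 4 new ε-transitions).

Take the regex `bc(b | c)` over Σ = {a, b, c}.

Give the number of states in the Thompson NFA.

Bottom-up over the parse tree:
Each of the 4 symbol leaves contributes a 2-state fragment.
  b | c → 6 states
  bc(b | c) → 10 states

10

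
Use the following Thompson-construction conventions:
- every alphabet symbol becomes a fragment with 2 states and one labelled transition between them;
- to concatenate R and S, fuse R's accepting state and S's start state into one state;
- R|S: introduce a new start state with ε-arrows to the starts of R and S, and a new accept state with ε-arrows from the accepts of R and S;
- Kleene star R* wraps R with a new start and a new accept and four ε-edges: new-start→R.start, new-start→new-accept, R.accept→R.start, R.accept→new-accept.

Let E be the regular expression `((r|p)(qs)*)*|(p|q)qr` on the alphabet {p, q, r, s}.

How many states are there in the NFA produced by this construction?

22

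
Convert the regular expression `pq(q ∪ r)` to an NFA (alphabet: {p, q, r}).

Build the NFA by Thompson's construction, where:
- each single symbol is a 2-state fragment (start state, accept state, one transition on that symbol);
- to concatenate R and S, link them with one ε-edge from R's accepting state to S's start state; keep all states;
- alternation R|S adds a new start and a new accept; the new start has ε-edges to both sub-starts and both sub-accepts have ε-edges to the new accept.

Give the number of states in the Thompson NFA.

Bottom-up over the parse tree:
Each of the 4 symbol leaves contributes a 2-state fragment.
  q ∪ r → 6 states
  pq(q ∪ r) → 10 states

10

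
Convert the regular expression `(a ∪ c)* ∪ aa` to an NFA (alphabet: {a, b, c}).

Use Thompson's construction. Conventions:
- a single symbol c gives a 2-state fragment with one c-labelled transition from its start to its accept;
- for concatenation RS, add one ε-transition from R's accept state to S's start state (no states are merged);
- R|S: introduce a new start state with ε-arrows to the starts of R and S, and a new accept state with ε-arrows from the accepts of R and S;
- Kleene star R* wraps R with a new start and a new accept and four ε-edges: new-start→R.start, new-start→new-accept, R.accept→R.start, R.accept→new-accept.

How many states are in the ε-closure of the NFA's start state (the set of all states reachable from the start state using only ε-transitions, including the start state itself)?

8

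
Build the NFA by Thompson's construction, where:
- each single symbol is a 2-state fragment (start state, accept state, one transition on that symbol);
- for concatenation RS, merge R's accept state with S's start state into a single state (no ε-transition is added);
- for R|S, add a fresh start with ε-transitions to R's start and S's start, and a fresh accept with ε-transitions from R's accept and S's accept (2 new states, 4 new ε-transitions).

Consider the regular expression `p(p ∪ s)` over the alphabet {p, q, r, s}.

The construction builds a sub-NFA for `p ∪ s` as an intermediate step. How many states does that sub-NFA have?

6

Fragment for `p ∪ s`:
Each of the 2 symbol leaves contributes a 2-state fragment.
  p ∪ s — 6 states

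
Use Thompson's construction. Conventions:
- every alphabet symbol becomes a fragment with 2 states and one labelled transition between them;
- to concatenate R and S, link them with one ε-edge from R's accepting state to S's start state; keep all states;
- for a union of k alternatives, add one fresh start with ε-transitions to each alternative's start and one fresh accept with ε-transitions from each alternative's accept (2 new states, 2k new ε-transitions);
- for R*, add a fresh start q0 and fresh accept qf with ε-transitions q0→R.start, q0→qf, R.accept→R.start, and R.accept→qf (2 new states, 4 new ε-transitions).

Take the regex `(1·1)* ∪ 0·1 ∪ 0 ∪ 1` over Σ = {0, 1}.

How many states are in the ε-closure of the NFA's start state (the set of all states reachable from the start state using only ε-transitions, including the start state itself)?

Compute the ε-closure size of each fragment's start state recursively; a symbol fragment's start has no outgoing ε-edge, so its closure is just itself (size 1).
  1·1 → same as the first factor's closure: |closure| = 1
  (1·1)* → |closure| = 1 (new start) + 1 (body) + 1 (new accept) = 3
  0·1 → |closure| equals the left operand's closure size = 1 (its accept is not ε-reachable, so the closure stops there)
  (1·1)* ∪ 0·1 ∪ 0 ∪ 1 → |closure| = 1 (new start) + (3 + 1 + 1 + 1) + 1 (new accept, since some branch ε-reaches its own accept) = 8

8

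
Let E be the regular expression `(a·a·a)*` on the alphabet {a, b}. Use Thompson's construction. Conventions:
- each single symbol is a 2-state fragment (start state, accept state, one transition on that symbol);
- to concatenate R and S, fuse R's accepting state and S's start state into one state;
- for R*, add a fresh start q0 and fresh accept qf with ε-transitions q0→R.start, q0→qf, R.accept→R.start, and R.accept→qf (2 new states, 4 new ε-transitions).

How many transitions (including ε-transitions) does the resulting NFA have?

7

Building bottom-up:
Each of the 3 symbol leaves contributes 1 transition (1 symbol, 0 ε).
  a·a·a : 3 transitions (3 symbol, 0 ε)
  (a·a·a)* : 7 transitions (3 symbol, 4 ε)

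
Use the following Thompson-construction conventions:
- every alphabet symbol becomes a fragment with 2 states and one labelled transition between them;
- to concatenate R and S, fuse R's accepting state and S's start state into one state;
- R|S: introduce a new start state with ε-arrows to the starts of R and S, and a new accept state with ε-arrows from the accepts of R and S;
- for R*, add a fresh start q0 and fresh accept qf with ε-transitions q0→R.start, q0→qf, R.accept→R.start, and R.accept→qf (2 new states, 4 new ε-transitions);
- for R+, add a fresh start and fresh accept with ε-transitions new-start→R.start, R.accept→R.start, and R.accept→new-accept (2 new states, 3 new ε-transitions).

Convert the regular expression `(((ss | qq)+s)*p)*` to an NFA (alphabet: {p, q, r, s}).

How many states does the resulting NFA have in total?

16

Per subexpression:
Each of the 6 symbol leaves contributes a 2-state fragment.
  ss = 3 states
  qq = 3 states
  ss | qq = 8 states
  (ss | qq)+ = 10 states
  (ss | qq)+s = 11 states
  ((ss | qq)+s)* = 13 states
  ((ss | qq)+s)*p = 14 states
  (((ss | qq)+s)*p)* = 16 states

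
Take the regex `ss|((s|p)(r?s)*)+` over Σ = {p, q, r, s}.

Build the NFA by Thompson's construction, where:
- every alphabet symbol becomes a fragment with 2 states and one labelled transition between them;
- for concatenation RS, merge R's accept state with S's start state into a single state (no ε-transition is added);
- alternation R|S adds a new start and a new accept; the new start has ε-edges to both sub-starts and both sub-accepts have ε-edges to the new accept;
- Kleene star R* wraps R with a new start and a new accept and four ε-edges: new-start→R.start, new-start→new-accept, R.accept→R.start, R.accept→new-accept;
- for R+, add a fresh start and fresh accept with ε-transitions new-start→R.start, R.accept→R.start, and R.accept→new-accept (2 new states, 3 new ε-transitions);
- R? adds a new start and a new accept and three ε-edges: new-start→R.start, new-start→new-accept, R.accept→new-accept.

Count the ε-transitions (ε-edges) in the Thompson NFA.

18

Per subexpression:
Each of the 6 symbol leaves contributes 0 ε-transitions.
  ss = 0 ε-transitions
  s|p = 4 ε-transitions
  r? = 3 ε-transitions
  r?s = 3 ε-transitions
  (r?s)* = 7 ε-transitions
  (s|p)(r?s)* = 11 ε-transitions
  ((s|p)(r?s)*)+ = 14 ε-transitions
  ss|((s|p)(r?s)*)+ = 18 ε-transitions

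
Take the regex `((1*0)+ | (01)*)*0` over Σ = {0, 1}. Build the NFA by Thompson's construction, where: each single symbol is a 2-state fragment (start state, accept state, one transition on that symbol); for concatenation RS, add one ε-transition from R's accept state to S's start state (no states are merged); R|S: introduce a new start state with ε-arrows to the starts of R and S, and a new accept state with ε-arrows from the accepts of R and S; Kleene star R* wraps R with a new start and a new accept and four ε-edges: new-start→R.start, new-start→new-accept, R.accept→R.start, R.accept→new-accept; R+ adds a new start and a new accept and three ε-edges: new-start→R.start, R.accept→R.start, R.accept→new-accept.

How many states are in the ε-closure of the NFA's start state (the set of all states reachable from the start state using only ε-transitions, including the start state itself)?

Compute the ε-closure size of each fragment's start state recursively; a symbol fragment's start has no outgoing ε-edge, so its closure is just itself (size 1).
  1* — the star's fresh start ε-reaches both the body's start and the fresh accept: C = 2 + 1 = 3
  1*0 — the left operand accepts ε, so the closure extends into the next operand (via the concat ε-link); C = 3 + 1 = 4
  (1*0)+ — new start ε-reaches only the body's start; the new accept needs a symbol first: C = 1 + 4 = 5
  01 — C equals the left operand's closure size = 1 (its accept is not ε-reachable, so the closure stops there)
  (01)* — C = 1 (new start) + 1 (body) + 1 (new accept) = 3
  (1*0)+ | (01)* — new start ε-reaches every alternative's start; at least one alternative accepts ε, so the union's new accept is reached too: C = 1 + 5 + 3 + 1 = 10
  ((1*0)+ | (01)*)* — new start has ε-edges to the inner start and to the new accept, so C = 2 + 10 = 12
  ((1*0)+ | (01)*)*0 — the left operand accepts ε, so the closure extends into the next operand (via the concat ε-link); C = 12 + 1 = 13

13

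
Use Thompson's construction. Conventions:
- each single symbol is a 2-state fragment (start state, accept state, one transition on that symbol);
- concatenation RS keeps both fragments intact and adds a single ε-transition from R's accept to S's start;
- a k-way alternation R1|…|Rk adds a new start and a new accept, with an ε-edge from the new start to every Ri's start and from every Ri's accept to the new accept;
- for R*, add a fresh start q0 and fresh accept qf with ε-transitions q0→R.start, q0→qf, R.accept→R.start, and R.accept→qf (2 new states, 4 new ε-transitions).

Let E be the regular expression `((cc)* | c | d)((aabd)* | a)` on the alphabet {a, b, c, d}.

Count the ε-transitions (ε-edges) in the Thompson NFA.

23

By structural recursion:
Each of the 9 symbol leaves contributes 0 ε-transitions.
  cc — 1 ε-transition
  (cc)* — 5 ε-transitions
  (cc)* | c | d — 11 ε-transitions
  aabd — 3 ε-transitions
  (aabd)* — 7 ε-transitions
  (aabd)* | a — 11 ε-transitions
  ((cc)* | c | d)((aabd)* | a) — 23 ε-transitions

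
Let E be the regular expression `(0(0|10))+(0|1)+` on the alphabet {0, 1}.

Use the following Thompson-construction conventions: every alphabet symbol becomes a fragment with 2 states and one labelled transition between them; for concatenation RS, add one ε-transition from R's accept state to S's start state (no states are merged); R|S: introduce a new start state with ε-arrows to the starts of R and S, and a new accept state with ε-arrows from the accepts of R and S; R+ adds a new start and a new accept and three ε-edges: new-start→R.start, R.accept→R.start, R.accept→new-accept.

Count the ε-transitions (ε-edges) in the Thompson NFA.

17

Bottom-up over the parse tree:
Each of the 6 symbol leaves contributes 0 ε-transitions.
  10 — 1 ε-transition
  0|10 — 5 ε-transitions
  0(0|10) — 6 ε-transitions
  (0(0|10))+ — 9 ε-transitions
  0|1 — 4 ε-transitions
  (0|1)+ — 7 ε-transitions
  (0(0|10))+(0|1)+ — 17 ε-transitions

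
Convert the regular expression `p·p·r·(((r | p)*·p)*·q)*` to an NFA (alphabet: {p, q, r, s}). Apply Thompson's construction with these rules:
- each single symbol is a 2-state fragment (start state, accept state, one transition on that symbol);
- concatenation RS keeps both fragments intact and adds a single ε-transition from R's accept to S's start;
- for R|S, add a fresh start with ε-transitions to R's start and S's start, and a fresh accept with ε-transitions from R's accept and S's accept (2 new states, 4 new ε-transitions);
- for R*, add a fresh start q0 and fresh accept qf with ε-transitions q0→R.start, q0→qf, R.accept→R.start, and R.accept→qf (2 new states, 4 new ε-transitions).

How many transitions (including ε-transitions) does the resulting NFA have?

28

Per subexpression:
Each of the 7 symbol leaves contributes 1 transition (1 symbol, 0 ε).
  r | p → 6 transitions (2 symbol, 4 ε)
  (r | p)* → 10 transitions (2 symbol, 8 ε)
  (r | p)*·p → 12 transitions (3 symbol, 9 ε)
  ((r | p)*·p)* → 16 transitions (3 symbol, 13 ε)
  ((r | p)*·p)*·q → 18 transitions (4 symbol, 14 ε)
  (((r | p)*·p)*·q)* → 22 transitions (4 symbol, 18 ε)
  p·p·r·(((r | p)*·p)*·q)* → 28 transitions (7 symbol, 21 ε)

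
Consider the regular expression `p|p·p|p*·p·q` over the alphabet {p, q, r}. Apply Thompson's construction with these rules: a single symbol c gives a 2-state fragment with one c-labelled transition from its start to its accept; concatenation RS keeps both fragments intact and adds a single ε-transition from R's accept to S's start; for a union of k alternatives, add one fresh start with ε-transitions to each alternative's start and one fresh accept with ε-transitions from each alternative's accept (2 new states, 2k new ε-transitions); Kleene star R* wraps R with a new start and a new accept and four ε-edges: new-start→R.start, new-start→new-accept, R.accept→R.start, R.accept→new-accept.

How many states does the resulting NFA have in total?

Bottom-up over the parse tree:
Each of the 6 symbol leaves contributes a 2-state fragment.
  p·p : 4 states
  p* : 4 states
  p*·p·q : 8 states
  p|p·p|p*·p·q : 16 states

16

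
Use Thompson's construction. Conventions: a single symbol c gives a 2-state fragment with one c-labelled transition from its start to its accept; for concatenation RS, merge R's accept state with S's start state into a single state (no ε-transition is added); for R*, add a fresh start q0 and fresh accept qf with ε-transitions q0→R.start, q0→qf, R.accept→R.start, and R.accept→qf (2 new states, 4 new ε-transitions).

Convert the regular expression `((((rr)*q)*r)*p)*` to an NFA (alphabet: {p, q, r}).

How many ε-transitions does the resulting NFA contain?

16

Per subexpression:
Each of the 5 symbol leaves contributes 0 ε-transitions.
  rr — 0 ε-transitions
  (rr)* — 4 ε-transitions
  (rr)*q — 4 ε-transitions
  ((rr)*q)* — 8 ε-transitions
  ((rr)*q)*r — 8 ε-transitions
  (((rr)*q)*r)* — 12 ε-transitions
  (((rr)*q)*r)*p — 12 ε-transitions
  ((((rr)*q)*r)*p)* — 16 ε-transitions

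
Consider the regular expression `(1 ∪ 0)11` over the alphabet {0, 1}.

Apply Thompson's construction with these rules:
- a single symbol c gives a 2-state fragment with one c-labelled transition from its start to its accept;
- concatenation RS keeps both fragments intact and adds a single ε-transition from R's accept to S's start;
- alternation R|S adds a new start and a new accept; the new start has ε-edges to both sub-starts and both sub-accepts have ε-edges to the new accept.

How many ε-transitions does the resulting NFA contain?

6

Per subexpression:
Each of the 4 symbol leaves contributes 0 ε-transitions.
  1 ∪ 0 : 4 ε-transitions
  (1 ∪ 0)11 : 6 ε-transitions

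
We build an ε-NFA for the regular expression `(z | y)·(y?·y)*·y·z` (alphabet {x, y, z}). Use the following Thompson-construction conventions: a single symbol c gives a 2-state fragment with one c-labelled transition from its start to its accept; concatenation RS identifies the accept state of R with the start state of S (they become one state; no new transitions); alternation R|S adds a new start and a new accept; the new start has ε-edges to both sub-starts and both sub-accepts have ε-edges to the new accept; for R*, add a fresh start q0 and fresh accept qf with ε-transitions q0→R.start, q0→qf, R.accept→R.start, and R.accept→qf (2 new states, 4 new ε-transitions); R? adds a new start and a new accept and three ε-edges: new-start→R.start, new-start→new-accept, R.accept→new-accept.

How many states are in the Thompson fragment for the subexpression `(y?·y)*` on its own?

Fragment for `(y?·y)*`:
Each of the 2 symbol leaves contributes a 2-state fragment.
  y? = 4 states
  y?·y = 5 states
  (y?·y)* = 7 states

7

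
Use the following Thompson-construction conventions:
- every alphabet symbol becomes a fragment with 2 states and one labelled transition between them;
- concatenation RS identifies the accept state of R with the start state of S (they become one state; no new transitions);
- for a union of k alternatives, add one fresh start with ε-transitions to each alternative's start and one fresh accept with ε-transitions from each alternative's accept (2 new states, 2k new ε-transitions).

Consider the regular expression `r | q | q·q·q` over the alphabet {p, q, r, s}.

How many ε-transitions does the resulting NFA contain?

Recursing over subexpressions:
Each of the 5 symbol leaves contributes 0 ε-transitions.
  q·q·q : 0 ε-transitions
  r | q | q·q·q : 6 ε-transitions

6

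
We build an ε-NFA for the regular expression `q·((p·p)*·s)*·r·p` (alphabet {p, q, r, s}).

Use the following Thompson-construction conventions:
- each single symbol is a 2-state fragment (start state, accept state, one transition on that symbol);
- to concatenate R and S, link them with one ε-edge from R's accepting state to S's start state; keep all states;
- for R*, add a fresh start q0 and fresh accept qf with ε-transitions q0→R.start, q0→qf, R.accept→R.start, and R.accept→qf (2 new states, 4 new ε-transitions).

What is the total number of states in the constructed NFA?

16

By structural recursion:
Each of the 6 symbol leaves contributes a 2-state fragment.
  p·p = 4 states
  (p·p)* = 6 states
  (p·p)*·s = 8 states
  ((p·p)*·s)* = 10 states
  q·((p·p)*·s)*·r·p = 16 states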